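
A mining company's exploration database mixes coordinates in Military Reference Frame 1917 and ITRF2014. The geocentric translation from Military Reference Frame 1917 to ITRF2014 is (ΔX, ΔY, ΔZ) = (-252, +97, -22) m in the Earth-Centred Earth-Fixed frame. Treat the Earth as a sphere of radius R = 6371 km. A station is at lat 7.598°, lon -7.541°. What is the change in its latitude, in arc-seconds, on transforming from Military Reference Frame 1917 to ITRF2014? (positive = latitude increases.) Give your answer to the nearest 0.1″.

Δφ = 0.4″

sin φ = 0.132222, cos φ = 0.991220, sin λ = -0.131236, cos λ = 0.991351.
North component: ΔN = −sin φ cos λ·ΔX − sin φ sin λ·ΔY + cos φ·ΔZ = −(0.132222)(0.991351)(-252) − (0.132222)(-0.131236)(97) + (0.991220)(-22) = 12.91 m.
1° of latitude spans πR/180 = 111195 m, so Δφ = 12.91 / 111195 × 3600 = 0.418″.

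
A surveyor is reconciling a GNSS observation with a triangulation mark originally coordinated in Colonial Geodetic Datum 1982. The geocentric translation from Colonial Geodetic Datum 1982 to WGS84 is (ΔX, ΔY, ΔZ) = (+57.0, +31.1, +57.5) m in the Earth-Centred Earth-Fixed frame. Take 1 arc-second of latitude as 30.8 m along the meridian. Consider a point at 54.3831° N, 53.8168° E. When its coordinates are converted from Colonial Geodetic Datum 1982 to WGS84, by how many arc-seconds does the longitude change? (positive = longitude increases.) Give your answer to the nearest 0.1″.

sin φ = 0.812929, cos φ = 0.582363, sin λ = 0.807133, cos λ = 0.590369.
East component: ΔE = −sin λ·ΔX + cos λ·ΔY = −(0.807133)(57.0) + (0.590369)(31.1) = -27.65 m.
1° of latitude spans 3600 × 30.80 = 110880 m; at latitude φ, 1° of longitude spans that × cos φ = 64572.4 m, so Δλ = -27.65 / 64572.4 × 3600 = -1.541″.

Δλ = -1.5″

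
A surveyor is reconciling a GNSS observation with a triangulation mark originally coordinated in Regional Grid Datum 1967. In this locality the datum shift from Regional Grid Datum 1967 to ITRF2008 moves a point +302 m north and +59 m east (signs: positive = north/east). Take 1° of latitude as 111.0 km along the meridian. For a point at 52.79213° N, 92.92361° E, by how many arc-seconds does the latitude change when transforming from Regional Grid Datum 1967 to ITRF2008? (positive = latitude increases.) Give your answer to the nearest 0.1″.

Δφ = 9.8″

1° of latitude = 111.0 km, so Δφ = 302.0 / 111000 = 0.0027207° = 9.795″.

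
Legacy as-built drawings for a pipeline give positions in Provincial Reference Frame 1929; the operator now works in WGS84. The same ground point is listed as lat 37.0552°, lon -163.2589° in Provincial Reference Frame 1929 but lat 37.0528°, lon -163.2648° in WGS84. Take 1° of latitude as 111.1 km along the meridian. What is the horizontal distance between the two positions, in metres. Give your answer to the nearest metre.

587 m

Δφ = 37.0528° − 37.0552° = -0.0024°; Δλ = -163.2648° − -163.2589° = -0.0059°.
ΔN = Δφ × 111100 = -266.6 m; ΔE = Δλ × 111100 × cos(37.0552°) = -0.0059 × 111100 × 0.798055 = -523.1 m.
Distance = √(ΔE² + ΔN²) = √((-523.1)² + (-266.6)²) = 587.2 m.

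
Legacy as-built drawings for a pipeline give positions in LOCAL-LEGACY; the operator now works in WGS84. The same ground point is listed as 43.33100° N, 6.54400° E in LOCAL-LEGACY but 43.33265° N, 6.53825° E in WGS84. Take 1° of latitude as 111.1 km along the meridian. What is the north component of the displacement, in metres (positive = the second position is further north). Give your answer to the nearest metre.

ΔN = 183 m

Δφ = 43.33265° − 43.33100° = +0.00165°; Δλ = 6.53825° − 6.54400° = -0.00575°.
ΔN = Δφ × 111100 = 183.3 m; ΔE = Δλ × 111100 × cos(43.33100°) = -0.00575 × 111100 × 0.727402 = -464.7 m.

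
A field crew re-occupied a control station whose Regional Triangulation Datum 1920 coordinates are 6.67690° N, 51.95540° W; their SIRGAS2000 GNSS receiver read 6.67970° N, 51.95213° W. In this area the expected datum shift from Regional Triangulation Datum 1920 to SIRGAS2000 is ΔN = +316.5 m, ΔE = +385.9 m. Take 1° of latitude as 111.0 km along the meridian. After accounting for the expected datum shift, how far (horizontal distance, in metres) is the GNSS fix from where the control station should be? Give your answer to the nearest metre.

Observed coordinate differences: Δφ = +0.00280°, Δλ = +0.00327°.
Converting to metres (1° lat = 111000 m, cos φ = 0.993218): observed ΔN = 310.8 m, observed ΔE = 360.5 m.
Subtracting the expected shift leaves a residual of 310.8 − (316.5) = -5.7 m north and 360.5 − (385.9) = -25.4 m east.
Residual distance = √((-5.7)² + (-25.4)²) = 26.0 m.

26 m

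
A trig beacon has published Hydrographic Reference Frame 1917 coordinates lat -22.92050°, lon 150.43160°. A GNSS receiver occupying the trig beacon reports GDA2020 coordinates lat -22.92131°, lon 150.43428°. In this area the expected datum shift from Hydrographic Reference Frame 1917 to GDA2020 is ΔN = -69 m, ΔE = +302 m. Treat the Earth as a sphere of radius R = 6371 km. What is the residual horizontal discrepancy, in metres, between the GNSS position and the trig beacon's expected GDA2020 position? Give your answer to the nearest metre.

35 m

Observed coordinate differences: Δφ = -0.00081°, Δλ = +0.00268°.
Converting to metres (1° lat = 111195 m, cos φ = 0.921046): observed ΔN = -90.1 m, observed ΔE = 274.5 m.
Subtracting the expected shift leaves a residual of -90.1 − (-69) = -21.1 m north and 274.5 − (302) = -27.5 m east.
Residual distance = √((-21.1)² + (-27.5)²) = 34.7 m.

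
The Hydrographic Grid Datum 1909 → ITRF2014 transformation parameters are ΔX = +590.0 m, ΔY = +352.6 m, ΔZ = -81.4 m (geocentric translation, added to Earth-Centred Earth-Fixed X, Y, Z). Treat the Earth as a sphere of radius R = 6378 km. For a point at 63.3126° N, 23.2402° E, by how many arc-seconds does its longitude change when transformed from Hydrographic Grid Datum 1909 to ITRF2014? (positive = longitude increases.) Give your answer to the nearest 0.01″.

sin φ = 0.893470, cos φ = 0.449123, sin λ = 0.394587, cos λ = 0.918859.
East component: ΔE = −sin λ·ΔX + cos λ·ΔY = −(0.394587)(590.0) + (0.918859)(352.6) = 91.18 m.
1° of latitude spans πR/180 = 111317 m; at latitude φ, 1° of longitude spans that × cos φ = 49995.0 m, so Δλ = 91.18 / 49995.0 × 3600 = 6.566″.

Δλ = 6.57″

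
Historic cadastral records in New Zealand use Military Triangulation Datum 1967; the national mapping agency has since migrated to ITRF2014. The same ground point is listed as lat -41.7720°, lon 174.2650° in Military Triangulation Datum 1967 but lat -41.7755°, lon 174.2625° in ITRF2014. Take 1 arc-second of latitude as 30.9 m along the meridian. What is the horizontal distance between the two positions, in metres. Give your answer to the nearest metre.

Δφ = -41.7755° − -41.7720° = -0.0035°; Δλ = 174.2625° − 174.2650° = -0.0025°.
1° of latitude = 3600 × 30.90 = 111240 m.
ΔN = Δφ × 111240 = -389.3 m; ΔE = Δλ × 111240 × cos(-41.7720°) = -0.0025 × 111240 × 0.745802 = -207.4 m.
Distance = √(ΔE² + ΔN²) = √((-207.4)² + (-389.3)²) = 441.1 m.

441 m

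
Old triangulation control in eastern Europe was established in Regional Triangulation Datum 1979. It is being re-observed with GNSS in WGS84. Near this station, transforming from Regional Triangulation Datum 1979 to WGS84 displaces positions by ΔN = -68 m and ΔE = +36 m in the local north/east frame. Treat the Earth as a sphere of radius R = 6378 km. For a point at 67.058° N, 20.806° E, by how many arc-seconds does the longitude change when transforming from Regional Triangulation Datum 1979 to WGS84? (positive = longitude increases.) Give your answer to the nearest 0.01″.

At latitude 67.058°, cos φ = 0.389799.
One radian of longitude at latitude φ spans R cos φ, so Δλ = ΔE / (R cos φ) = 36.0 / (6378000 × 0.389799) = 1.4480e-05 rad = 2.987″.

Δλ = 2.99″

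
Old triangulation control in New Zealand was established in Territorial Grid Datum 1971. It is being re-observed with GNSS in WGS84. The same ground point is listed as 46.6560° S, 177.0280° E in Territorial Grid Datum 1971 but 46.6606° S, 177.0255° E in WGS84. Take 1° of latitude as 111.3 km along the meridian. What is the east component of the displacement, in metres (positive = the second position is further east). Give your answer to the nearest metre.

ΔE = -191 m

Δφ = -46.6606° − -46.6560° = -0.0046°; Δλ = 177.0255° − 177.0280° = -0.0025°.
ΔN = Δφ × 111300 = -512.0 m; ΔE = Δλ × 111300 × cos(-46.6560°) = -0.0025 × 111300 × 0.686377 = -191.0 m.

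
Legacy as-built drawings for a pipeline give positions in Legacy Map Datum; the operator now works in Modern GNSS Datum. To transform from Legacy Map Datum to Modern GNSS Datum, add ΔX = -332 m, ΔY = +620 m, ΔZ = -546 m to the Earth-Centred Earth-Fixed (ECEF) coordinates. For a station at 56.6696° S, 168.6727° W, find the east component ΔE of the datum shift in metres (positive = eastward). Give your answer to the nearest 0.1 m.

At φ = -56.6696°, λ = -168.6727°: sin φ = -0.835516, cos φ = 0.549466, sin λ = -0.196413, cos λ = -0.980521.
ΔE = −sin λ·ΔX + cos λ·ΔY = −(-0.196413)·(-332) + (-0.980521)·(620) = -673.13 m.

ΔE = -673.1 m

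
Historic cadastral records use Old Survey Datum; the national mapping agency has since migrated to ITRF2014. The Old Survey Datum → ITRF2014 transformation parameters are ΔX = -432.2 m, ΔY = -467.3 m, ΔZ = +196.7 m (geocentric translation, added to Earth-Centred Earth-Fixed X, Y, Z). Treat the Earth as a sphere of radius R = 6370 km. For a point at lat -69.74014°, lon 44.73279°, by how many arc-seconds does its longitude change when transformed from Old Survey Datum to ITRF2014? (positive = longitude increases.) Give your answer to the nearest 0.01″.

Δλ = -2.60″

sin φ = -0.938132, cos φ = 0.346279, sin λ = 0.703801, cos λ = 0.710397.
East component: ΔE = −sin λ·ΔX + cos λ·ΔY = −(0.703801)(-432.2) + (0.710397)(-467.3) = -27.79 m.
1° of latitude spans πR/180 = 111177 m; at latitude φ, 1° of longitude spans that × cos φ = 38498.4 m, so Δλ = -27.79 / 38498.4 × 3600 = -2.598″.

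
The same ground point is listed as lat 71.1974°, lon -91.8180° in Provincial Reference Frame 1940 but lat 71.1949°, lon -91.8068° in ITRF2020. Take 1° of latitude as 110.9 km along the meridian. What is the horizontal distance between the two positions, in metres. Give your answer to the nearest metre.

487 m

Δφ = 71.1949° − 71.1974° = -0.0025°; Δλ = -91.8068° − -91.8180° = +0.0112°.
ΔN = Δφ × 110900 = -277.2 m; ΔE = Δλ × 110900 × cos(71.1974°) = +0.0112 × 110900 × 0.322309 = 400.3 m.
Distance = √(ΔE² + ΔN²) = √(400.3² + (-277.2)²) = 487.0 m.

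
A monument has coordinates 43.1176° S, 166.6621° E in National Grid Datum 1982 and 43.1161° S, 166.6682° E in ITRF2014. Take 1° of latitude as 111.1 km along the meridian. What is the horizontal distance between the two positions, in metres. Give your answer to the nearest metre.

Δφ = -43.1161° − -43.1176° = +0.0015°; Δλ = 166.6682° − 166.6621° = +0.0061°.
ΔN = Δφ × 111100 = 166.7 m; ΔE = Δλ × 111100 × cos(-43.1176°) = +0.0061 × 111100 × 0.729952 = 494.7 m.
Distance = √(ΔE² + ΔN²) = √(494.7² + 166.7²) = 522.0 m.

522 m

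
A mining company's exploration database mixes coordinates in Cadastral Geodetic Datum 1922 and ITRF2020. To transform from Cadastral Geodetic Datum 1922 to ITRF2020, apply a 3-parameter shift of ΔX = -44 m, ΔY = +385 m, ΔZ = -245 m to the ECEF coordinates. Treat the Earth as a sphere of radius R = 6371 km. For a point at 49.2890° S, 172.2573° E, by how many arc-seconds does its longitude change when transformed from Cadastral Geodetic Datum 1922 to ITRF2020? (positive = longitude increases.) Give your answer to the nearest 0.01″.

sin φ = -0.758009, cos φ = 0.652244, sin λ = 0.134725, cos λ = -0.990883.
East component: ΔE = −sin λ·ΔX + cos λ·ΔY = −(0.134725)(-44) + (-0.990883)(385) = -375.56 m.
1° of latitude spans πR/180 = 111195 m; at latitude φ, 1° of longitude spans that × cos φ = 72526.2 m, so Δλ = -375.56 / 72526.2 × 3600 = -18.642″.

Δλ = -18.64″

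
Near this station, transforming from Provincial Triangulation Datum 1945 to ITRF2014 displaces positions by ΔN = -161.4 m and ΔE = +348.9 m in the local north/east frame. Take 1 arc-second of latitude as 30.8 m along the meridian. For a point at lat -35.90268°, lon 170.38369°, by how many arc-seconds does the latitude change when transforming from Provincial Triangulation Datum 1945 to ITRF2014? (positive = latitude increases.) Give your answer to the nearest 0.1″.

1″ of latitude = 30.80 m, so Δφ = -161.4 / 30.80 = -5.240″.

Δφ = -5.2″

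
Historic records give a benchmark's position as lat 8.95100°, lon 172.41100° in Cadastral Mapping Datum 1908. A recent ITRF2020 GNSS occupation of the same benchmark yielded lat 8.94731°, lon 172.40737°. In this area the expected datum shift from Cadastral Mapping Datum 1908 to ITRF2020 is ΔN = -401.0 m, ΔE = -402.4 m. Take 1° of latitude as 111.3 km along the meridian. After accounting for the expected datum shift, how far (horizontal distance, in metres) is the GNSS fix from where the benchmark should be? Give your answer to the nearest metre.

10 m

Observed coordinate differences: Δφ = -0.00369°, Δλ = -0.00363°.
Converting to metres (1° lat = 111300 m, cos φ = 0.987822): observed ΔN = -410.7 m, observed ΔE = -399.1 m.
Subtracting the expected shift leaves a residual of -410.7 − (-401.0) = -9.7 m north and -399.1 − (-402.4) = 3.3 m east.
Residual distance = √((-9.7)² + 3.3²) = 10.2 m.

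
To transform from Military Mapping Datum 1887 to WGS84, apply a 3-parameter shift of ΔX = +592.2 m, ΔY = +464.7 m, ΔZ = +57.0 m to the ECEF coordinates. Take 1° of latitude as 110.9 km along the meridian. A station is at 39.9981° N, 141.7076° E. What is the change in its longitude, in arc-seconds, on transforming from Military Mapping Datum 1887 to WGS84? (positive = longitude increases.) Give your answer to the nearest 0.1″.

sin φ = 0.642762, cos φ = 0.766066, sin λ = 0.619675, cos λ = -0.784859.
East component: ΔE = −sin λ·ΔX + cos λ·ΔY = −(0.619675)(592.2) + (-0.784859)(464.7) = -731.70 m.
1° of latitude spans 110900 m; at latitude φ, 1° of longitude spans that × cos φ = 84956.7 m, so Δλ = -731.70 / 84956.7 × 3600 = -31.005″.

Δλ = -31.0″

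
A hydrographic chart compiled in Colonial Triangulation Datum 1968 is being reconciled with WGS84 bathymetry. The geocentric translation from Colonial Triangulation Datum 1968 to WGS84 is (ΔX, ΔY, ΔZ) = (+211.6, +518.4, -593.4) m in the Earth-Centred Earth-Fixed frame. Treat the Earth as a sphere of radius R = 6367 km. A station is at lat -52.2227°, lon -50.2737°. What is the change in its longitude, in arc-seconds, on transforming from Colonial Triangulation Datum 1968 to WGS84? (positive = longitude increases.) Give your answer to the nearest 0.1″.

Δλ = 26.1″

sin φ = -0.790398, cos φ = 0.612594, sin λ = -0.769106, cos λ = 0.639121.
East component: ΔE = −sin λ·ΔX + cos λ·ΔY = −(-0.769106)(211.6) + (0.639121)(518.4) = 494.06 m.
1° of latitude spans πR/180 = 111125 m; at latitude φ, 1° of longitude spans that × cos φ = 68074.6 m, so Δλ = 494.06 / 68074.6 × 3600 = 26.128″.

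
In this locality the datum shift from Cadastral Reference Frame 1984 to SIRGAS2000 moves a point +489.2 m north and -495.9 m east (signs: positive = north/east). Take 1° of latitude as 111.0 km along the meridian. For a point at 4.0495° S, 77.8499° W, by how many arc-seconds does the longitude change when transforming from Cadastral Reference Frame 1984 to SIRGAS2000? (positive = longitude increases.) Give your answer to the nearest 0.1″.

At latitude -4.0495°, cos φ = 0.997503.
1° of longitude at this latitude = 111.0 × cos φ = 110.72 km, so Δλ = -495.9 / 110722.9 = -0.0044787° = -16.123″.

Δλ = -16.1″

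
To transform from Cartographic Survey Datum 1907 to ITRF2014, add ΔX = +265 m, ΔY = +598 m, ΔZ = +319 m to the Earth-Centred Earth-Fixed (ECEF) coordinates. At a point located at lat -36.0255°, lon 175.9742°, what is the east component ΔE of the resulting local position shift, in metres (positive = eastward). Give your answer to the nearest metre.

ΔE = -615 m

The local east axis at (φ, λ) is (−sin λ, cos λ, 0), so ΔE = −sin(175.9742°)·265 + cos(175.9742°)·598 = -615.13 m.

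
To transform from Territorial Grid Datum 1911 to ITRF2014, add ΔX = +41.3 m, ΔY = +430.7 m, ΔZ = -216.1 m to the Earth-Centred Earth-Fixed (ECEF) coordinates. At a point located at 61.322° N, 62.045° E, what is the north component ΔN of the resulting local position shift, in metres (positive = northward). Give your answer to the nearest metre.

ΔN = -454 m

At φ = 61.322°, λ = 62.045°: sin φ = 0.877330, cos φ = 0.479887, sin λ = 0.883316, cos λ = 0.468778.
ΔN = −sin φ cos λ·ΔX − sin φ sin λ·ΔY + cos φ·ΔZ = −(0.877330)(0.468778)(41.3) − (0.877330)(0.883316)(430.7) + (0.479887)(-216.1) = -454.46 m.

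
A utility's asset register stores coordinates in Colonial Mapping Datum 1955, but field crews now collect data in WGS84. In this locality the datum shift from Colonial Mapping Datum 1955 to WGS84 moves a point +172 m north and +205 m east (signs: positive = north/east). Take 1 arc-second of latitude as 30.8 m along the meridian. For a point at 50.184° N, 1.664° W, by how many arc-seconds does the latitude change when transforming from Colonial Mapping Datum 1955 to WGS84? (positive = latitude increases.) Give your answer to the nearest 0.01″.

Δφ = 5.58″

1″ of latitude = 30.80 m, so Δφ = 172.0 / 30.80 = 5.584″.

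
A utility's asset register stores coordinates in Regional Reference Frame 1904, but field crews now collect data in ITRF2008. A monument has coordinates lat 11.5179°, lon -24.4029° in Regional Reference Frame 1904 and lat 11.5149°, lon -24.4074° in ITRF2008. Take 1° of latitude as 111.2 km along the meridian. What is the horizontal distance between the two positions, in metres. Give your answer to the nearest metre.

Δφ = 11.5149° − 11.5179° = -0.0030°; Δλ = -24.4074° − -24.4029° = -0.0045°.
ΔN = Δφ × 111200 = -333.6 m; ΔE = Δλ × 111200 × cos(11.5179°) = -0.0045 × 111200 × 0.979862 = -490.3 m.
Distance = √(ΔE² + ΔN²) = √((-490.3)² + (-333.6)²) = 593.0 m.

593 m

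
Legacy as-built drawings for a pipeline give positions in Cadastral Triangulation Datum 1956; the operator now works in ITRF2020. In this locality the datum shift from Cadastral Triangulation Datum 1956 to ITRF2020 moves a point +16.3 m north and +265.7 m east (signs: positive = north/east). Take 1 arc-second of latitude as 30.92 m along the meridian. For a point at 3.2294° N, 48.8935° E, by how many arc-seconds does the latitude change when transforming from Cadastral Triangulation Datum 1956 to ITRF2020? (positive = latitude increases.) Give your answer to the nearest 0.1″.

1″ of latitude = 30.92 m, so Δφ = 16.3 / 30.92 = 0.527″.

Δφ = 0.5″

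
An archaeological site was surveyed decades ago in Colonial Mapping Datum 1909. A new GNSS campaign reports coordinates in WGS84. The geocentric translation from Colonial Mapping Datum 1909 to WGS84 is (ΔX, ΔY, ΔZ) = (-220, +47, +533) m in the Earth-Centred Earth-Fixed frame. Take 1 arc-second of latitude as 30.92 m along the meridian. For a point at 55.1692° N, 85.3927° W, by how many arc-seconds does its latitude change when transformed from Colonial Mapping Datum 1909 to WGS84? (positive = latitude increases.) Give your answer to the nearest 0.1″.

Δφ = 11.6″

sin φ = 0.820842, cos φ = 0.571155, sin λ = -0.996769, cos λ = 0.080326.
North component: ΔN = −sin φ cos λ·ΔX − sin φ sin λ·ΔY + cos φ·ΔZ = −(0.820842)(0.080326)(-220) − (0.820842)(-0.996769)(47) + (0.571155)(533) = 357.39 m.
1° of latitude spans 3600 × 30.92 = 111312 m, so Δφ = 357.39 / 111312 × 3600 = 11.558″.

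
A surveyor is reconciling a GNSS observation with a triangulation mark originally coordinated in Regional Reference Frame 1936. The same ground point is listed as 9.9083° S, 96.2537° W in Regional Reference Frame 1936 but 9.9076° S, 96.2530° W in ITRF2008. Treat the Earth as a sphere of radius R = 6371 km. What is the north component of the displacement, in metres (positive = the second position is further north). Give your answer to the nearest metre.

ΔN = 78 m

Δφ = -9.9076° − -9.9083° = +0.0007°; Δλ = -96.2530° − -96.2537° = +0.0007°.
1° along a meridian = πR/180 = 111195 m.
ΔN = Δφ × 111195 = 77.8 m; ΔE = Δλ × 111195 × cos(-9.9083°) = +0.0007 × 111195 × 0.985084 = 76.7 m.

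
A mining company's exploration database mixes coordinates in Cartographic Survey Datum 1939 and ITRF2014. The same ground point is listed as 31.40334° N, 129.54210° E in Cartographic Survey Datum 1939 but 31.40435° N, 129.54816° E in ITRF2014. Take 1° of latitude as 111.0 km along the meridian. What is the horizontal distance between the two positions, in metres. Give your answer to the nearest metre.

Δφ = 31.40435° − 31.40334° = +0.00101°; Δλ = 129.54816° − 129.54210° = +0.00606°.
ΔN = Δφ × 111000 = 112.1 m; ΔE = Δλ × 111000 × cos(31.40334°) = +0.00606 × 111000 × 0.853520 = 574.1 m.
Distance = √(ΔE² + ΔN²) = √(574.1² + 112.1²) = 585.0 m.

585 m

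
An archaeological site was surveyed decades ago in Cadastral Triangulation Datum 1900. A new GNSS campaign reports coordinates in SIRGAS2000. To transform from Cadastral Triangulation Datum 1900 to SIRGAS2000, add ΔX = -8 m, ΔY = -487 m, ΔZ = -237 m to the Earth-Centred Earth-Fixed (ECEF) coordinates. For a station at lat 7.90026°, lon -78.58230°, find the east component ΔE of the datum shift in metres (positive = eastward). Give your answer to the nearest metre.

The local east axis at (φ, λ) is (−sin λ, cos λ, 0), so ΔE = −sin(-78.58230°)·(-8) + cos(-78.58230°)·(-487) = -104.25 m.

ΔE = -104 m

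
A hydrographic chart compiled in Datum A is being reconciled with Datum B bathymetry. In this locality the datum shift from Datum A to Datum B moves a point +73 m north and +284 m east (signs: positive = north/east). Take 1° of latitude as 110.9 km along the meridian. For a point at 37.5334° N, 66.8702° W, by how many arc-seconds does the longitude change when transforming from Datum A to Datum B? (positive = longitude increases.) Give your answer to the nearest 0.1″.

Δλ = 11.6″

At latitude 37.5334°, cos φ = 0.792998.
1° of longitude at this latitude = 110.9 × cos φ = 87.94 km, so Δλ = 284.0 / 87943.5 = 0.0032293° = 11.626″.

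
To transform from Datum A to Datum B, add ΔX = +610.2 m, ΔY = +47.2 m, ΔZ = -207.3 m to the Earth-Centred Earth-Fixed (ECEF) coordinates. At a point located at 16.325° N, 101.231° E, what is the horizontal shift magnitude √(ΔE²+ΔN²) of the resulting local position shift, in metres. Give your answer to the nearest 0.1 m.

At φ = 16.325°, λ = 101.231°: sin φ = 0.281085, cos φ = 0.959683, sin λ = 0.980850, cos λ = -0.194765.
ΔE = −sin λ·ΔX + cos λ·ΔY = −(0.980850)·(610.2) + (-0.194765)·(47.2) = -607.71 m.
ΔN = −sin φ cos λ·ΔX − sin φ sin λ·ΔY + cos φ·ΔZ = −(0.281085)(-0.194765)(610.2) − (0.281085)(0.980850)(47.2) + (0.959683)(-207.3) = -178.55 m.
Horizontal magnitude = √(ΔE² + ΔN²) = √((-607.71)² + (-178.55)²) = 633.39 m.

633.4 m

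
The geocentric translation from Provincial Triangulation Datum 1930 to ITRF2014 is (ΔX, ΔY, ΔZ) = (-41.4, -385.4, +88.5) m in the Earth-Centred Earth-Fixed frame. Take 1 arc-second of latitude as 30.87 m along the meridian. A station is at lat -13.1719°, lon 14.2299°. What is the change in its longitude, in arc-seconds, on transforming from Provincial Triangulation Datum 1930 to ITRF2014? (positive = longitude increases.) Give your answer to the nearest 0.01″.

Δλ = -12.09″

sin φ = -0.227873, cos φ = 0.973691, sin λ = 0.245813, cos λ = 0.969317.
East component: ΔE = −sin λ·ΔX + cos λ·ΔY = −(0.245813)(-41.4) + (0.969317)(-385.4) = -363.40 m.
1° of latitude spans 3600 × 30.87 = 111132 m; at latitude φ, 1° of longitude spans that × cos φ = 108208.2 m, so Δλ = -363.40 / 108208.2 × 3600 = -12.090″.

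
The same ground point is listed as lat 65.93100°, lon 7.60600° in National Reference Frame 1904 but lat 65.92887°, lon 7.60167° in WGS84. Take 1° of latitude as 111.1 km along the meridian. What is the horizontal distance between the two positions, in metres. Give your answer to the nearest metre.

Δφ = 65.92887° − 65.93100° = -0.00213°; Δλ = 7.60167° − 7.60600° = -0.00433°.
ΔN = Δφ × 111100 = -236.6 m; ΔE = Δλ × 111100 × cos(65.93100°) = -0.00433 × 111100 × 0.407837 = -196.2 m.
Distance = √(ΔE² + ΔN²) = √((-196.2)² + (-236.6)²) = 307.4 m.

307 m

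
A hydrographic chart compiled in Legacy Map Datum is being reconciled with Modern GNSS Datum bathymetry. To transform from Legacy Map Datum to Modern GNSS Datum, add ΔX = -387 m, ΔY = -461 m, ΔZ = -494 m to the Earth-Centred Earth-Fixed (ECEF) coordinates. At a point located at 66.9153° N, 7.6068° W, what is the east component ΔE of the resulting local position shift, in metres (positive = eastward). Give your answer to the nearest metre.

ΔE = -508 m

At φ = 66.9153°, λ = -7.6068°: sin φ = 0.919926, cos φ = 0.392091, sin λ = -0.132374, cos λ = 0.991200.
ΔE = −sin λ·ΔX + cos λ·ΔY = −(-0.132374)·(-387) + (0.991200)·(-461) = -508.17 m.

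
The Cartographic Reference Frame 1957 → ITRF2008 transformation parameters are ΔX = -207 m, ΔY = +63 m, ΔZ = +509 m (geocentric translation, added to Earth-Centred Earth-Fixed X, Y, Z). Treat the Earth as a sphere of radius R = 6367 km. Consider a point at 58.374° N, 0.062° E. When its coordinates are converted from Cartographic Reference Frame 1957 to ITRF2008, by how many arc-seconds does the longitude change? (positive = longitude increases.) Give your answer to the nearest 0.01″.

sin φ = 0.851489, cos φ = 0.524372, sin λ = 0.001082, cos λ = 0.999999.
East component: ΔE = −sin λ·ΔX + cos λ·ΔY = −(0.001082)(-207) + (0.999999)(63) = 63.22 m.
1° of latitude spans πR/180 = 111125 m; at latitude φ, 1° of longitude spans that × cos φ = 58270.9 m, so Δλ = 63.22 / 58270.9 × 3600 = 3.906″.

Δλ = 3.91″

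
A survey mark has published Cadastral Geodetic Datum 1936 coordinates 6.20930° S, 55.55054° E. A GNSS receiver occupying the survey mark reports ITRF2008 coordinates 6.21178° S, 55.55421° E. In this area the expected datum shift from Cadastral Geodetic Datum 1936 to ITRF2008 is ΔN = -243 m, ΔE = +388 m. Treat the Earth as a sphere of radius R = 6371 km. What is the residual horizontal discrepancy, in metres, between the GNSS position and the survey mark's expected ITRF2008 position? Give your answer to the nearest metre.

Observed coordinate differences: Δφ = -0.00248°, Δλ = +0.00367°.
Converting to metres (1° lat = 111195 m, cos φ = 0.994133): observed ΔN = -275.8 m, observed ΔE = 405.7 m.
Subtracting the expected shift leaves a residual of -275.8 − (-243) = -32.8 m north and 405.7 − (388) = 17.7 m east.
Residual distance = √((-32.8)² + 17.7²) = 37.2 m.

37 m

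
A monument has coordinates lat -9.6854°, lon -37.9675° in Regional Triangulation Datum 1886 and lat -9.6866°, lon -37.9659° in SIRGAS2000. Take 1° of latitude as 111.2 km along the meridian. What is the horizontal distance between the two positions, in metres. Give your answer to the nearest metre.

220 m

Δφ = -9.6866° − -9.6854° = -0.0012°; Δλ = -37.9659° − -37.9675° = +0.0016°.
ΔN = Δφ × 111200 = -133.4 m; ΔE = Δλ × 111200 × cos(-9.6854°) = +0.0016 × 111200 × 0.985746 = 175.4 m.
Distance = √(ΔE² + ΔN²) = √(175.4² + (-133.4)²) = 220.4 m.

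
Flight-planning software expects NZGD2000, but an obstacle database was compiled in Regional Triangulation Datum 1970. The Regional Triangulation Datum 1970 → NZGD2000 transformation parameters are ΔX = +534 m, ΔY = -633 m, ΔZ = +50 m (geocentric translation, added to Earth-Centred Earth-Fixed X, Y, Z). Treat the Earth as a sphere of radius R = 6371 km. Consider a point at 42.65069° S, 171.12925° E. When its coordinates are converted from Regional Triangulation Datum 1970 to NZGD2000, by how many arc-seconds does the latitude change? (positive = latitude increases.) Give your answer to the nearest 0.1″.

Δφ = -12.5″

sin φ = -0.677527, cos φ = 0.735498, sin λ = 0.154206, cos λ = -0.988039.
North component: ΔN = −sin φ cos λ·ΔX − sin φ sin λ·ΔY + cos φ·ΔZ = −(-0.677527)(-0.988039)(534) − (-0.677527)(0.154206)(-633) + (0.735498)(50) = -386.83 m.
1° of latitude spans πR/180 = 111195 m, so Δφ = -386.83 / 111195 × 3600 = -12.524″.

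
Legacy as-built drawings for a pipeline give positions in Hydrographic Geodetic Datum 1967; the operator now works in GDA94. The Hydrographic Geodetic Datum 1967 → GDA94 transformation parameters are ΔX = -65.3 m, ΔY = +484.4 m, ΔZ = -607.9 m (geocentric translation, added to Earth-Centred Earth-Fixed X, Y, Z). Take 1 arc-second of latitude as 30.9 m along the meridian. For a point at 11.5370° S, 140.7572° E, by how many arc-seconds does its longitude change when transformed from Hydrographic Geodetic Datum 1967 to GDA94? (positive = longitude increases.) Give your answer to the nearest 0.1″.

Δλ = -11.0″

sin φ = -0.200001, cos φ = 0.979796, sin λ = 0.632608, cos λ = -0.774472.
East component: ΔE = −sin λ·ΔX + cos λ·ΔY = −(0.632608)(-65.3) + (-0.774472)(484.4) = -333.85 m.
1° of latitude spans 3600 × 30.90 = 111240 m; at latitude φ, 1° of longitude spans that × cos φ = 108992.5 m, so Δλ = -333.85 / 108992.5 × 3600 = -11.027″.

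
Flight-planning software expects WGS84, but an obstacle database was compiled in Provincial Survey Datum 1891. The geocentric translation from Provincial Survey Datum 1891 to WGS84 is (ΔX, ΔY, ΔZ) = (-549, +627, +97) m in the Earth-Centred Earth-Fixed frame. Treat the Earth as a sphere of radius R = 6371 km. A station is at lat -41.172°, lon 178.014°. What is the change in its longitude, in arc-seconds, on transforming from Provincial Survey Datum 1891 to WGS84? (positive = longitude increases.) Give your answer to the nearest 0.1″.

sin φ = -0.658322, cos φ = 0.752737, sin λ = 0.034655, cos λ = -0.999399.
East component: ΔE = −sin λ·ΔX + cos λ·ΔY = −(0.034655)(-549) + (-0.999399)(627) = -607.60 m.
1° of latitude spans πR/180 = 111195 m; at latitude φ, 1° of longitude spans that × cos φ = 83700.5 m, so Δλ = -607.60 / 83700.5 × 3600 = -26.133″.

Δλ = -26.1″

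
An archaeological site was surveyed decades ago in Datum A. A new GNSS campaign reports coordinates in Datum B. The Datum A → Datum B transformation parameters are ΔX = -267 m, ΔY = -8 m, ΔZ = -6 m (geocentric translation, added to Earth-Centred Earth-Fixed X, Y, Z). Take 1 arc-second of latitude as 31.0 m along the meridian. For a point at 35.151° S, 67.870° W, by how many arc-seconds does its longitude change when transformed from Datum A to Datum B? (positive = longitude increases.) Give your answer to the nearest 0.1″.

sin φ = -0.575733, cos φ = 0.817638, sin λ = -0.926332, cos λ = 0.376709.
East component: ΔE = −sin λ·ΔX + cos λ·ΔY = −(-0.926332)(-267) + (0.376709)(-8) = -250.34 m.
1° of latitude spans 3600 × 31.00 = 111600 m; at latitude φ, 1° of longitude spans that × cos φ = 91248.4 m, so Δλ = -250.34 / 91248.4 × 3600 = -9.877″.

Δλ = -9.9″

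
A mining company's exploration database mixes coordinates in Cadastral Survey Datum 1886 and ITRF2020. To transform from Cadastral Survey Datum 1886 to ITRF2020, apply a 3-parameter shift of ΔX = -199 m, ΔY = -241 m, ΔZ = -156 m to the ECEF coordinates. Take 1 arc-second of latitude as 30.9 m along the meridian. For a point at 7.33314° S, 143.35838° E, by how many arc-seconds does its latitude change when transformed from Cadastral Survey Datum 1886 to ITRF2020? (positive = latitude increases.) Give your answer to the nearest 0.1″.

sin φ = -0.127638, cos φ = 0.991821, sin λ = 0.596808, cos λ = -0.802384.
North component: ΔN = −sin φ cos λ·ΔX − sin φ sin λ·ΔY + cos φ·ΔZ = −(-0.127638)(-0.802384)(-199) − (-0.127638)(0.596808)(-241) + (0.991821)(-156) = -152.70 m.
1° of latitude spans 3600 × 30.90 = 111240 m, so Δφ = -152.70 / 111240 × 3600 = -4.942″.

Δφ = -4.9″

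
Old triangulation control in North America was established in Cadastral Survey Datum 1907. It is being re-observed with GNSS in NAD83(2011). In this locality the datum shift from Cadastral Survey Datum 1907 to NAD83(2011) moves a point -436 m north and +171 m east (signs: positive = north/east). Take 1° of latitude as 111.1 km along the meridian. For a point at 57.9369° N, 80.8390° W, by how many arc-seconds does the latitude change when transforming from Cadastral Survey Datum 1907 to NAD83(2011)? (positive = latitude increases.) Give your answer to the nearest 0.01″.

1° of latitude = 111.1 km, so Δφ = -436.0 / 111100 = -0.0039244° = -14.128″.

Δφ = -14.13″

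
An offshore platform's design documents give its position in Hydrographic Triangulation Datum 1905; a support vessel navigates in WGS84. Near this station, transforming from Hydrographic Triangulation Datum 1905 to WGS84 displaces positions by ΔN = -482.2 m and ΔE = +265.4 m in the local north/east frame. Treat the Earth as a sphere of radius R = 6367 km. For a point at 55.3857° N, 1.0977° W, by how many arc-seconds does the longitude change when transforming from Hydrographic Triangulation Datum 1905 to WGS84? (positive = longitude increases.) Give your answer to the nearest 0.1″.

Δλ = 15.1″

At latitude 55.3857°, cos φ = 0.568049.
One radian of longitude at latitude φ spans R cos φ, so Δλ = ΔE / (R cos φ) = 265.4 / (6367000 × 0.568049) = 7.3380e-05 rad = 15.136″.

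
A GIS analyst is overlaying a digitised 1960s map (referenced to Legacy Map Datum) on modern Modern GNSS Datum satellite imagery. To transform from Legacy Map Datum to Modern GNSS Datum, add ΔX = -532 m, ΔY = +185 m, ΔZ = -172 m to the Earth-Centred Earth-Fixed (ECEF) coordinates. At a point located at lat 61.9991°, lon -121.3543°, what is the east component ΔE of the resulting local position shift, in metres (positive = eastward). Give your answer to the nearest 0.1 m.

At φ = 61.9991°, λ = -121.3543°: sin φ = 0.882940, cos φ = 0.469485, sin λ = -0.853966, cos λ = -0.520329.
ΔE = −sin λ·ΔX + cos λ·ΔY = −(-0.853966)·(-532) + (-0.520329)·(185) = -550.57 m.

ΔE = -550.6 m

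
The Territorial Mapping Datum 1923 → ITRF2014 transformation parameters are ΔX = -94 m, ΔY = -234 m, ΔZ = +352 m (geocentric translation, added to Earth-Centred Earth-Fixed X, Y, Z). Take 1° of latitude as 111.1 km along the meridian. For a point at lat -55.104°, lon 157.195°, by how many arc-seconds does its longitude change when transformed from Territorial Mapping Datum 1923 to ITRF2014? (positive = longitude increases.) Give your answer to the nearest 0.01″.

sin φ = -0.820192, cos φ = 0.572089, sin λ = 0.387596, cos λ = -0.921829.
East component: ΔE = −sin λ·ΔX + cos λ·ΔY = −(0.387596)(-94) + (-0.921829)(-234) = 252.14 m.
1° of latitude spans 111100 m; at latitude φ, 1° of longitude spans that × cos φ = 63559.0 m, so Δλ = 252.14 / 63559.0 × 3600 = 14.281″.

Δλ = 14.28″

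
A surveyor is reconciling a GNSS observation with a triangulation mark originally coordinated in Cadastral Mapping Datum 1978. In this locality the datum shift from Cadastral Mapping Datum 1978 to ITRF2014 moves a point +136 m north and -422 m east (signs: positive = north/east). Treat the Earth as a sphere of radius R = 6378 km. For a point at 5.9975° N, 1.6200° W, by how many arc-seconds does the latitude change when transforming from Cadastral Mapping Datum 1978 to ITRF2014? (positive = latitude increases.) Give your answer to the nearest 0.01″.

On a sphere of radius R, 1 rad of latitude = R, so Δφ = ΔN / R = 136.0 / 6378000 = 2.1323e-05 rad = 4.398″.

Δφ = 4.40″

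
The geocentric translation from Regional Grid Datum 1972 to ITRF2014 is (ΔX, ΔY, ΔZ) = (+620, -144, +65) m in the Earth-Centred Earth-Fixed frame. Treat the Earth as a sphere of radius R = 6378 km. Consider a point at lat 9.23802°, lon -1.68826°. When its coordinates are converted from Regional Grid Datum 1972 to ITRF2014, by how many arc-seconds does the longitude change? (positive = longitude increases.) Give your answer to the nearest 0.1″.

Δλ = -4.1″

sin φ = 0.160536, cos φ = 0.987030, sin λ = -0.029461, cos λ = 0.999566.
East component: ΔE = −sin λ·ΔX + cos λ·ΔY = −(-0.029461)(620) + (0.999566)(-144) = -125.67 m.
1° of latitude spans πR/180 = 111317 m; at latitude φ, 1° of longitude spans that × cos φ = 109873.3 m, so Δλ = -125.67 / 109873.3 × 3600 = -4.118″.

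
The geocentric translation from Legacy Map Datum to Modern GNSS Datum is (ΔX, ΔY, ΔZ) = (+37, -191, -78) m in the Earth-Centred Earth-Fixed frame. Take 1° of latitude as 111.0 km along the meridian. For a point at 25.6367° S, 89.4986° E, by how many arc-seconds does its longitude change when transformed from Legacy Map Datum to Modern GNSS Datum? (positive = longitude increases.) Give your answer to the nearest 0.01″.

sin φ = -0.432663, cos φ = 0.901556, sin λ = 0.999962, cos λ = 0.008751.
East component: ΔE = −sin λ·ΔX + cos λ·ΔY = −(0.999962)(37) + (0.008751)(-191) = -38.67 m.
1° of latitude spans 111000 m; at latitude φ, 1° of longitude spans that × cos φ = 100072.7 m, so Δλ = -38.67 / 100072.7 × 3600 = -1.391″.

Δλ = -1.39″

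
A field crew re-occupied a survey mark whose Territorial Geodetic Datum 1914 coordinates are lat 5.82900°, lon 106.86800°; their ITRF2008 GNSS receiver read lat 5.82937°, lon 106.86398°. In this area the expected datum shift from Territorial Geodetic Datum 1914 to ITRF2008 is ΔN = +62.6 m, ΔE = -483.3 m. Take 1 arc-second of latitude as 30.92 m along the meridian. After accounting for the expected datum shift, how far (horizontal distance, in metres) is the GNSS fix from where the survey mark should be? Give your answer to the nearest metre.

44 m

Observed coordinate differences: Δφ = +0.00037°, Δλ = -0.00402°.
Converting to metres (1° lat = 111312 m, cos φ = 0.994829): observed ΔN = 41.2 m, observed ΔE = -445.2 m.
Subtracting the expected shift leaves a residual of 41.2 − (62.6) = -21.4 m north and -445.2 − (-483.3) = 38.1 m east.
Residual distance = √((-21.4)² + 38.1²) = 43.7 m.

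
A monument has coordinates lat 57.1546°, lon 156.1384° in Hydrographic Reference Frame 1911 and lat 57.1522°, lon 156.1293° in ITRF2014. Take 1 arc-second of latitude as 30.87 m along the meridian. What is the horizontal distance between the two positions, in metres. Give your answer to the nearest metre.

Δφ = 57.1522° − 57.1546° = -0.0024°; Δλ = 156.1293° − 156.1384° = -0.0091°.
1° of latitude = 3600 × 30.87 = 111132 m.
ΔN = Δφ × 111132 = -266.7 m; ΔE = Δλ × 111132 × cos(57.1546°) = -0.0091 × 111132 × 0.542374 = -548.5 m.
Distance = √(ΔE² + ΔN²) = √((-548.5)² + (-266.7)²) = 609.9 m.

610 m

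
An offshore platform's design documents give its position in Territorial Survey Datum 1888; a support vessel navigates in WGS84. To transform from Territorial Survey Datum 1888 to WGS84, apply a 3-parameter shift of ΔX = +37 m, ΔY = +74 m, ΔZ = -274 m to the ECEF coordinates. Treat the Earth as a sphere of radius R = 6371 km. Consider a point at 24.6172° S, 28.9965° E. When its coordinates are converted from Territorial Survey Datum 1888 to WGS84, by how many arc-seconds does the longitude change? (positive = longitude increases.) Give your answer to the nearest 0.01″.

sin φ = -0.416554, cos φ = 0.909111, sin λ = 0.484756, cos λ = 0.874649.
East component: ΔE = −sin λ·ΔX + cos λ·ΔY = −(0.484756)(37) + (0.874649)(74) = 46.79 m.
1° of latitude spans πR/180 = 111195 m; at latitude φ, 1° of longitude spans that × cos φ = 101088.5 m, so Δλ = 46.79 / 101088.5 × 3600 = 1.666″.

Δλ = 1.67″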